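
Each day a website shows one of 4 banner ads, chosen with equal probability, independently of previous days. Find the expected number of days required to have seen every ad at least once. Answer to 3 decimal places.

After i distinct types are collected, each trial gives a new one with probability (4−i)/4, so the expected wait for the next new type is 4/(4−i).
E = 4/4 + 4/3 + 4/2 + 4/1 = 25/3 ≈ 8.333.

8.333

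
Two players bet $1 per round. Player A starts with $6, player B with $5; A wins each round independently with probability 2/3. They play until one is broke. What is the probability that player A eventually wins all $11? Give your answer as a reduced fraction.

2016/2047

Let r = q/p = (1/3)/(2/3) = 1/2. The recurrence P(i) = p·P(i+1) + q·P(i−1) with P(0)=0, P(11)=1 gives P(i) = (1 − r^i)/(1 − r^11).
P(6) = (1 − (1/2)^6) / (1 − (1/2)^11) = 2016/2047.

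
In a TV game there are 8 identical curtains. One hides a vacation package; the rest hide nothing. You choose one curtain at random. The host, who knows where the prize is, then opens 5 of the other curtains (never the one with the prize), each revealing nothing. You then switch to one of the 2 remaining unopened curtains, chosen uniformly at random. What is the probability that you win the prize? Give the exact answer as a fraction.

7/16

Your original curtain holds the prize with probability 1/8, so the other 7 collectively hold it with probability 7/8.
The host can always find 5 empty curtains to open, so the reveals don't change that 7/8; it is now spread over the 2 remaining unopened curtains.
P(win by switching) = (7/8) · (1/2) = 7/16.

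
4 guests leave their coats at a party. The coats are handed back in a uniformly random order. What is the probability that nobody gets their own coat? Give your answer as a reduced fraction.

This is the derangement probability: permutations of 4 with no fixed point.
D(4) = 4! · (1 − 1/1! + 1/2! − ··· + (−1)^4/4!) = 9.
P = 9/24 = 3/8.

3/8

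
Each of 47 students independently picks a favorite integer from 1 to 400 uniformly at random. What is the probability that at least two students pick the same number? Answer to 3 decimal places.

0.940

It's easier to compute the probability that all 47 are distinct.
P(all distinct) = 400/400 · 399/400 · ··· · 354/400 ≈ 0.060.
So the probability of at least one match is 1 − 0.060 = 0.940.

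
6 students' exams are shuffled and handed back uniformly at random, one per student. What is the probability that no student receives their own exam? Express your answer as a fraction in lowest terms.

53/144

This is the derangement probability: permutations of 6 with no fixed point.
D(6) = 6! · (1 − 1/1! + 1/2! − ··· + (−1)^6/6!) = 265.
P = 265/720 = 53/144.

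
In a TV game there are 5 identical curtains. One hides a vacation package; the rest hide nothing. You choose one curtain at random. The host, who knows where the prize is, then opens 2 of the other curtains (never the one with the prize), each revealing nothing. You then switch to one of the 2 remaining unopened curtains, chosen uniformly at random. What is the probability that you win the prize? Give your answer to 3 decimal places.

0.400

Your original curtain holds the prize with probability 1/5, so the other 4 collectively hold it with probability 4/5.
The host can always find 2 empty curtains to open, so the reveals don't change that 4/5; it is now spread over the 2 remaining unopened curtains.
P(win by switching) = (4/5) · (1/2) = 2/5 ≈ 0.400.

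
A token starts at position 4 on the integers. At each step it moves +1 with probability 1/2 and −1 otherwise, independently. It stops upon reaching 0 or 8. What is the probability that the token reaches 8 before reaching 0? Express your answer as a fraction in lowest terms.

With a fair step, P(i) = ½P(i−1) + ½P(i+1) with P(0)=0, P(8)=1 has the linear solution P(i) = i/8.
P(4) = 4/8 = 1/2.

1/2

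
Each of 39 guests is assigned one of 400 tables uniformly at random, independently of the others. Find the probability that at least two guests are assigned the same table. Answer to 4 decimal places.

0.8527

It's easier to compute the probability that all 39 are distinct.
P(all distinct) = 400/400 · 399/400 · ··· · 362/400 ≈ 0.1473.
So the probability of at least one match is 1 − 0.1473 = 0.8527.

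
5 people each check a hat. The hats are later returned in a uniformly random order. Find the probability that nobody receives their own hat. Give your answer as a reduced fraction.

This is the derangement probability: permutations of 5 with no fixed point.
D(5) = 5! · (1 − 1/1! + 1/2! − ··· + (−1)^5/5!) = 44.
P = 44/120 = 11/30.

11/30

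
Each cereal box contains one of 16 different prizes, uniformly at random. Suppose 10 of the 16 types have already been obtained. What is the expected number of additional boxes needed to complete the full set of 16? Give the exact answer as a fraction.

Starting from 10 distinct types, each trial gives a new one with probability (16−i)/16 when i types are held, so the wait for the next new type is 16/(16−i).
E = 16/6 + 16/5 + 16/4 + 16/3 + 16/2 + 16/1 = 196/5.

196/5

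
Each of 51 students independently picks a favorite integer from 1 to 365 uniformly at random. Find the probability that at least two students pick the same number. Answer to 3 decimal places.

It's easier to compute the probability that all 51 are distinct.
P(all distinct) = 365/365 · 364/365 · ··· · 315/365 ≈ 0.026.
So the probability of at least one match is 1 − 0.026 = 0.974.

0.974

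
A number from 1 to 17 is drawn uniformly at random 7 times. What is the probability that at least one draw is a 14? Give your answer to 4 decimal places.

P(no draw is a 14) = (16/17)^7 ≈ 0.6542.
P(at least one) = 1 − 0.6542 = 0.3458.

0.3458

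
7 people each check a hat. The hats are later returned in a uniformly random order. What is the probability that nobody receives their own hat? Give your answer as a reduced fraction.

This is the derangement probability: permutations of 7 with no fixed point.
D(7) = 7! · (1 − 1/1! + 1/2! − ··· + (−1)^7/7!) = 1854.
P = 1854/5040 = 103/280.

103/280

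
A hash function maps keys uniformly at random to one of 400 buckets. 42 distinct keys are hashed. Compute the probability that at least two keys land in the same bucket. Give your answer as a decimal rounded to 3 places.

0.893

It's easier to compute the probability that all 42 are distinct.
P(all distinct) = 400/400 · 399/400 · ··· · 359/400 ≈ 0.107.
So the probability of at least one match is 1 − 0.107 = 0.893.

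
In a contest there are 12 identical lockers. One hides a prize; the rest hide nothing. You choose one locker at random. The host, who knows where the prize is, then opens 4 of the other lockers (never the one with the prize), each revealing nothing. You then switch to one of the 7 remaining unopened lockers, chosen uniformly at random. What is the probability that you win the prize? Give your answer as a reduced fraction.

Your original locker holds the prize with probability 1/12, so the other 11 collectively hold it with probability 11/12.
The host can always find 4 empty lockers to open, so the reveals don't change that 11/12; it is now spread over the 7 remaining unopened lockers.
P(win by switching) = (11/12) · (1/7) = 11/84.

11/84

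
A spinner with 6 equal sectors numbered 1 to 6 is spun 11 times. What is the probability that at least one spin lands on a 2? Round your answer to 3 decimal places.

P(no spin lands on a 2) = (5/6)^11 ≈ 0.135.
P(at least one) = 1 − 0.135 = 0.865.

0.865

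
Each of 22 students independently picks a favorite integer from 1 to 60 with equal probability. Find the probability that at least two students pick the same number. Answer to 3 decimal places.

It's easier to compute the probability that all 22 are distinct.
P(all distinct) = 60/60 · 59/60 · ··· · 39/60 ≈ 0.012.
So the probability of at least one match is 1 − 0.012 = 0.988.

0.988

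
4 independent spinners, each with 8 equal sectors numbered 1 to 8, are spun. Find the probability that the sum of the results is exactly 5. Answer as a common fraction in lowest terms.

1/1024

There are 8^4 = 4096 equally likely outcomes.
The number of ordered 4-tuples from {1,…,8} summing to 5 is 4.
P(sum = 5) = 4/4096 = 1/1024.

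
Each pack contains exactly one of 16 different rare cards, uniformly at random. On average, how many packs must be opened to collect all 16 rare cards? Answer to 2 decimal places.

After i distinct types are collected, each trial gives a new one with probability (16−i)/16, so the expected wait for the next new type is 16/(16−i).
E = 16/16 + 16/15 + 16/14 + 16/13 + 16/12 + 16/11 + 16/10 + 16/9 + 16/8 + 16/7 + 16/6 + 16/5 + 16/4 + 16/3 + 16/2 + 16/1 = 2436559/45045 ≈ 54.09.

54.09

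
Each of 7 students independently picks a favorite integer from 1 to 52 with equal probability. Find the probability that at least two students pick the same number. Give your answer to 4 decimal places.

0.3441

It's easier to compute the probability that all 7 are distinct.
P(all distinct) = 52/52 · 51/52 · ··· · 46/52 ≈ 0.6559.
So the probability of at least one match is 1 − 0.6559 = 0.3441.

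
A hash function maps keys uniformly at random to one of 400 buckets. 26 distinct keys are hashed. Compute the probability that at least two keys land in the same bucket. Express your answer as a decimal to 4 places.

0.5641

It's easier to compute the probability that all 26 are distinct.
P(all distinct) = 400/400 · 399/400 · ··· · 375/400 ≈ 0.4359.
So the probability of at least one match is 1 − 0.4359 = 0.5641.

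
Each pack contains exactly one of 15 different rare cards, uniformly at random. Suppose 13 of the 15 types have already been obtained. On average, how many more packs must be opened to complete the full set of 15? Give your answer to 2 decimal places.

Starting from 13 distinct types, each trial gives a new one with probability (15−i)/15 when i types are held, so the wait for the next new type is 15/(15−i).
E = 15/2 + 15/1 = 45/2 ≈ 22.50.

22.50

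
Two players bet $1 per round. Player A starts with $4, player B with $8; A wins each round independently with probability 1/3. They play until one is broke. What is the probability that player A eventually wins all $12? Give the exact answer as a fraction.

1/273

Let r = q/p = (2/3)/(1/3) = 2. The recurrence P(i) = p·P(i+1) + q·P(i−1) with P(0)=0, P(12)=1 gives P(i) = (1 − r^i)/(1 − r^12).
P(4) = (1 − (2)^4) / (1 − (2)^12) = 1/273.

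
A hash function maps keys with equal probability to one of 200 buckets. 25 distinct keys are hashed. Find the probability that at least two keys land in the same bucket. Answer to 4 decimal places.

0.7910

It's easier to compute the probability that all 25 are distinct.
P(all distinct) = 200/200 · 199/200 · ··· · 176/200 ≈ 0.2090.
So the probability of at least one match is 1 − 0.2090 = 0.7910.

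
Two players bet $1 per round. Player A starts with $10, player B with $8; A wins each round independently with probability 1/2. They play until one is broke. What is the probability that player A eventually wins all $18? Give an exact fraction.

With a fair step, P(i) = ½P(i−1) + ½P(i+1) with P(0)=0, P(18)=1 has the linear solution P(i) = i/18.
P(10) = 10/18 = 5/9.

5/9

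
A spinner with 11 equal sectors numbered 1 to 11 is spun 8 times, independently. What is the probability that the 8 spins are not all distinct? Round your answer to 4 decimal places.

P(all 8 different) = 11/11 · 10/11 · ··· · 4/11 ≈ 0.0310.
P(at least two equal) = 1 − 0.0310 = 0.9690.

0.9690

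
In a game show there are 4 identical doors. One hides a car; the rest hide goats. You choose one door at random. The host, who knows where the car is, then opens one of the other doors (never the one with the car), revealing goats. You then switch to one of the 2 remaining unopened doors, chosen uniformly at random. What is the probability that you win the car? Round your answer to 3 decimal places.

Your original door holds the car with probability 1/4, so the other 3 collectively hold it with probability 3/4.
The host can always find an empty door to open, so this doesn't change that 3/4; it is now spread over the 2 remaining unopened doors.
P(win by switching) = (3/4) · (1/2) = 3/8 ≈ 0.375.

0.375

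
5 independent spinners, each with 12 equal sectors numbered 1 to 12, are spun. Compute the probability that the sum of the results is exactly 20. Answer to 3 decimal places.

0.015

There are 12^5 = 248832 equally likely outcomes.
The number of ordered 5-tuples from {1,…,12} summing to 20 is 3701.
P(sum = 20) = 3701/248832 ≈ 0.015.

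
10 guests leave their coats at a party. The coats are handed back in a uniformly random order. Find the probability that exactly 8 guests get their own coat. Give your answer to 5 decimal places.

Choose which 8 of the 10 are fixed: C(10,8) = 45 ways.
The remaining 2 must have no fixed point: D(2) = 1.
P = 45·1/3628800 = 1/80640 ≈ 0.00001.

0.00001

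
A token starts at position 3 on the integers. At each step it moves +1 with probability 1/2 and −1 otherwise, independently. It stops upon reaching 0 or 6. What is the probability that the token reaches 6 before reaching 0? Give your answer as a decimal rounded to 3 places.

With a fair step, P(i) = ½P(i−1) + ½P(i+1) with P(0)=0, P(6)=1 has the linear solution P(i) = i/6.
P(3) = 3/6 = 1/2 ≈ 0.500.

0.500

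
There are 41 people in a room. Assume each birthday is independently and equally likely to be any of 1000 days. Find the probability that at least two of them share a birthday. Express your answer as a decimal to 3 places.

It's easier to compute the probability that all 41 are distinct.
P(all distinct) = 1000/1000 · 999/1000 · ··· · 960/1000 ≈ 0.435.
So the probability of at least one match is 1 − 0.435 = 0.565.

0.565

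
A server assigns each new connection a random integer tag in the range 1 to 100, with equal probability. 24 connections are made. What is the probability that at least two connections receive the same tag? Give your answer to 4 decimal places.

It's easier to compute the probability that all 24 are distinct.
P(all distinct) = 100/100 · 99/100 · ··· · 77/100 ≈ 0.0495.
So the probability of at least one match is 1 − 0.0495 = 0.9505.

0.9505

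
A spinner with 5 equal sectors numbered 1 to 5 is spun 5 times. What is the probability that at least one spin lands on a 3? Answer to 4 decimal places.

P(no spin lands on a 3) = (4/5)^5 ≈ 0.3277.
P(at least one) = 1 − 0.3277 = 0.6723.

0.6723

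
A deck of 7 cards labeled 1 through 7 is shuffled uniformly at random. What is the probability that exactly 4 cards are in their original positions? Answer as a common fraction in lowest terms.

1/72

Choose which 4 of the 7 are fixed: C(7,4) = 35 ways.
The remaining 3 must have no fixed point: D(3) = 2.
P = 35·2/5040 = 1/72.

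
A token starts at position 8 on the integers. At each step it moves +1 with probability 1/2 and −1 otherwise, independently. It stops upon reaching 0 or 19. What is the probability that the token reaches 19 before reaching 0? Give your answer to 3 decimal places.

0.421

With a fair step, P(i) = ½P(i−1) + ½P(i+1) with P(0)=0, P(19)=1 has the linear solution P(i) = i/19.
P(8) = 8/19 ≈ 0.421.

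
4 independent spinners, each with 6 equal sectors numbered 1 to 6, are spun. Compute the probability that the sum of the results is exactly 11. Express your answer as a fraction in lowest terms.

There are 6^4 = 1296 equally likely outcomes.
The number of ordered 4-tuples from {1,…,6} summing to 11 is 104.
P(sum = 11) = 104/1296 = 13/162.

13/162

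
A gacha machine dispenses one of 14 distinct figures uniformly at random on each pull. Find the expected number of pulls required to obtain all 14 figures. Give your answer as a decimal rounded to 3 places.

After i distinct types are collected, each trial gives a new one with probability (14−i)/14, so the expected wait for the next new type is 14/(14−i).
E = 14/14 + 14/13 + 14/12 + 14/11 + 14/10 + 14/9 + 14/8 + 14/7 + 14/6 + 14/5 + 14/4 + 14/3 + 14/2 + 14/1 = 1171733/25740 ≈ 45.522.

45.522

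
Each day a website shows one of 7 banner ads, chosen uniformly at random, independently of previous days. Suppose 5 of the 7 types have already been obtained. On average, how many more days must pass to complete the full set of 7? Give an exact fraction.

Starting from 5 distinct types, each trial gives a new one with probability (7−i)/7 when i types are held, so the wait for the next new type is 7/(7−i).
E = 7/2 + 7/1 = 21/2.

21/2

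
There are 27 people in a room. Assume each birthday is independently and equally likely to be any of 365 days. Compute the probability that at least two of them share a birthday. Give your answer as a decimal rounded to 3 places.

It's easier to compute the probability that all 27 are distinct.
P(all distinct) = 365/365 · 364/365 · ··· · 339/365 ≈ 0.373.
So the probability of at least one match is 1 − 0.373 = 0.627.

0.627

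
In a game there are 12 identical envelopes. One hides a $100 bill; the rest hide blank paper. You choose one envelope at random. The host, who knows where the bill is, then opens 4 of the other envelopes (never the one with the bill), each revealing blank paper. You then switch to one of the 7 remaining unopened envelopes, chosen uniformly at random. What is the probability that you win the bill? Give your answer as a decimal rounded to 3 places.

0.131

Your original envelope holds the bill with probability 1/12, so the other 11 collectively hold it with probability 11/12.
The host can always find 4 empty envelopes to open, so the reveals don't change that 11/12; it is now spread over the 7 remaining unopened envelopes.
P(win by switching) = (11/12) · (1/7) = 11/84 ≈ 0.131.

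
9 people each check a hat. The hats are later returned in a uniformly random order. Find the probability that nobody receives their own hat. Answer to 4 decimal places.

0.3679

This is the derangement probability: permutations of 9 with no fixed point.
D(9) = 9! · (1 − 1/1! + 1/2! − ··· + (−1)^9/9!) = 133496.
P = 133496/362880 = 16687/45360 ≈ 0.3679.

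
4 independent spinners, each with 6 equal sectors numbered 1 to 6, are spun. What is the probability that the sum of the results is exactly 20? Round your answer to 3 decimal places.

0.027

There are 6^4 = 1296 equally likely outcomes.
The number of ordered 4-tuples from {1,…,6} summing to 20 is 35.
P(sum = 20) = 35/1296 ≈ 0.027.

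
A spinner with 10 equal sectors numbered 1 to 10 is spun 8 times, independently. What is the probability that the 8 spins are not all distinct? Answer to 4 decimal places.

0.9819

P(all 8 different) = 10/10 · 9/10 · ··· · 3/10 ≈ 0.0181.
P(at least two equal) = 1 − 0.0181 = 0.9819.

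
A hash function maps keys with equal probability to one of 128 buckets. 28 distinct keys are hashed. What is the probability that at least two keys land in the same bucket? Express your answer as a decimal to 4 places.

0.9589

It's easier to compute the probability that all 28 are distinct.
P(all distinct) = 128/128 · 127/128 · ··· · 101/128 ≈ 0.0411.
So the probability of at least one match is 1 − 0.0411 = 0.9589.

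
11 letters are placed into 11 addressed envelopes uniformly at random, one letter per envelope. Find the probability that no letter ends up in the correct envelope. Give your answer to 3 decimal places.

This is the derangement probability: permutations of 11 with no fixed point.
D(11) = 11! · (1 − 1/1! + 1/2! − ··· + (−1)^11/11!) = 14684570.
P = 14684570/39916800 = 1468457/3991680 ≈ 0.368.

0.368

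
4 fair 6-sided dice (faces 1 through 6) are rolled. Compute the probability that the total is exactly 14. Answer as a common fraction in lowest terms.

There are 6^4 = 1296 equally likely outcomes.
The number of ordered 4-tuples from {1,…,6} summing to 14 is 146.
P(sum = 14) = 146/1296 = 73/648.

73/648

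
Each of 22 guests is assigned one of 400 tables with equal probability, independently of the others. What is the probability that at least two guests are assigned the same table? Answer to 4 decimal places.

It's easier to compute the probability that all 22 are distinct.
P(all distinct) = 400/400 · 399/400 · ··· · 379/400 ≈ 0.5554.
So the probability of at least one match is 1 − 0.5554 = 0.4446.

0.4446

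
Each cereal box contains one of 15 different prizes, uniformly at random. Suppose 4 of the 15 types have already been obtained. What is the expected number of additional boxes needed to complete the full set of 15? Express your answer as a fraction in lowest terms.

83711/1848

Starting from 4 distinct types, each trial gives a new one with probability (15−i)/15 when i types are held, so the wait for the next new type is 15/(15−i).
E = 15/11 + 15/10 + 15/9 + 15/8 + 15/7 + 15/6 + 15/5 + 15/4 + 15/3 + 15/2 + 15/1 = 83711/1848.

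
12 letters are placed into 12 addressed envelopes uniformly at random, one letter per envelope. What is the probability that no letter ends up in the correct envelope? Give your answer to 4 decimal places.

This is the derangement probability: permutations of 12 with no fixed point.
D(12) = 12! · (1 − 1/1! + 1/2! − ··· + (−1)^12/12!) = 176214841.
P = 176214841/479001600 = 16019531/43545600 ≈ 0.3679.

0.3679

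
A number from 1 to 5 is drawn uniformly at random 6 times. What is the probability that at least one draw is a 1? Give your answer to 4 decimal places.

0.7379

P(no draw is a 1) = (4/5)^6 ≈ 0.2621.
P(at least one) = 1 − 0.2621 = 0.7379.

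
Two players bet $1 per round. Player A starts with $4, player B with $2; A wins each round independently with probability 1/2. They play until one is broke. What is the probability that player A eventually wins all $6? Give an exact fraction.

2/3

With a fair step, P(i) = ½P(i−1) + ½P(i+1) with P(0)=0, P(6)=1 has the linear solution P(i) = i/6.
P(4) = 4/6 = 2/3.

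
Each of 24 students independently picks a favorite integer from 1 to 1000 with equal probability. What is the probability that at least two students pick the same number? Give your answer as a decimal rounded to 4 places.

0.2428

It's easier to compute the probability that all 24 are distinct.
P(all distinct) = 1000/1000 · 999/1000 · ··· · 977/1000 ≈ 0.7572.
So the probability of at least one match is 1 − 0.7572 = 0.2428.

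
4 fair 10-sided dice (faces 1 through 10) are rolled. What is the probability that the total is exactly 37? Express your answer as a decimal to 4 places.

0.0020

There are 10^4 = 10000 equally likely outcomes.
The number of ordered 4-tuples from {1,…,10} summing to 37 is 20.
P(sum = 37) = 20/10000 = 1/500 ≈ 0.0020.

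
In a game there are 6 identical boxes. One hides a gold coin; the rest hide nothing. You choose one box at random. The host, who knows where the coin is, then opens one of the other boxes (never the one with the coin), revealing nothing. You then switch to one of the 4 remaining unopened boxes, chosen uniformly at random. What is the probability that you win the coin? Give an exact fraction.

5/24

Your original box holds the coin with probability 1/6, so the other 5 collectively hold it with probability 5/6.
The host can always find an empty box to open, so this doesn't change that 5/6; it is now spread over the 4 remaining unopened boxes.
P(win by switching) = (5/6) · (1/4) = 5/24.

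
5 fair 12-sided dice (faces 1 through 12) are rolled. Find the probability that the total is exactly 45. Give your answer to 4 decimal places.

There are 12^5 = 248832 equally likely outcomes.
The number of ordered 5-tuples from {1,…,12} summing to 45 is 3701.
P(sum = 45) = 3701/248832 ≈ 0.0149.

0.0149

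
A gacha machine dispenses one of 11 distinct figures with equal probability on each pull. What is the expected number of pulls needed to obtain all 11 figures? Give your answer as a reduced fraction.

After i distinct types are collected, each trial gives a new one with probability (11−i)/11, so the expected wait for the next new type is 11/(11−i).
E = 11/11 + 11/10 + 11/9 + 11/8 + 11/7 + 11/6 + 11/5 + 11/4 + 11/3 + 11/2 + 11/1 = 83711/2520.

83711/2520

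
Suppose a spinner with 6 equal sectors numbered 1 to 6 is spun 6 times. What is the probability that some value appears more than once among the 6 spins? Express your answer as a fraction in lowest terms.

P(all 6 different) = 6/6 · 5/6 · ··· · 1/6 = 5/324.
P(at least two equal) = 1 − 5/324 = 319/324.

319/324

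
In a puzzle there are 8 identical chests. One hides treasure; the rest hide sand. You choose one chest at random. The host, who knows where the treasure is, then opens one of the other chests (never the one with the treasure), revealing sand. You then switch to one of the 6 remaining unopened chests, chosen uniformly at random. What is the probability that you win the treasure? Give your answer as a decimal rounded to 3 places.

0.146

Your original chest holds the treasure with probability 1/8, so the other 7 collectively hold it with probability 7/8.
The host can always find an empty chest to open, so this doesn't change that 7/8; it is now spread over the 6 remaining unopened chests.
P(win by switching) = (7/8) · (1/6) = 7/48 ≈ 0.146.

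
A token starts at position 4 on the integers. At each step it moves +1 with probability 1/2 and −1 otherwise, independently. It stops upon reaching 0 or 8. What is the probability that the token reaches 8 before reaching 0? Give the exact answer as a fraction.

With a fair step, P(i) = ½P(i−1) + ½P(i+1) with P(0)=0, P(8)=1 has the linear solution P(i) = i/8.
P(4) = 4/8 = 1/2.

1/2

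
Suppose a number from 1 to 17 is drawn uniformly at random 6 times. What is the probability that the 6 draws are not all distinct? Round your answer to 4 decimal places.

0.6308

P(all 6 different) = 17/17 · 16/17 · ··· · 12/17 ≈ 0.3692.
P(at least two equal) = 1 − 0.3692 = 0.6308.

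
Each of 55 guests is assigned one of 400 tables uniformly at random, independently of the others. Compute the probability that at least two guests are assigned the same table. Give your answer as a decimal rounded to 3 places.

It's easier to compute the probability that all 55 are distinct.
P(all distinct) = 400/400 · 399/400 · ··· · 346/400 ≈ 0.020.
So the probability of at least one match is 1 − 0.020 = 0.980.

0.980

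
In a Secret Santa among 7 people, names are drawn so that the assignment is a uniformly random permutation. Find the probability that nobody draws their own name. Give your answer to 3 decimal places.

0.368

This is the derangement probability: permutations of 7 with no fixed point.
D(7) = 7! · (1 − 1/1! + 1/2! − ··· + (−1)^7/7!) = 1854.
P = 1854/5040 = 103/280 ≈ 0.368.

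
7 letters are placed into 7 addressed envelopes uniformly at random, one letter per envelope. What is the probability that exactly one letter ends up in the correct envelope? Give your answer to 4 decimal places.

Choose which one is fixed: C(7,1) = 7 ways.
The remaining 6 must have no fixed point: D(6) = 265.
P = 7·265/5040 = 53/144 ≈ 0.3681.

0.3681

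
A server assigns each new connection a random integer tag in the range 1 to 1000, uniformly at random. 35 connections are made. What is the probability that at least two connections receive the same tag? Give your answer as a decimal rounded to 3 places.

It's easier to compute the probability that all 35 are distinct.
P(all distinct) = 1000/1000 · 999/1000 · ··· · 966/1000 ≈ 0.548.
So the probability of at least one match is 1 − 0.548 = 0.452.

0.452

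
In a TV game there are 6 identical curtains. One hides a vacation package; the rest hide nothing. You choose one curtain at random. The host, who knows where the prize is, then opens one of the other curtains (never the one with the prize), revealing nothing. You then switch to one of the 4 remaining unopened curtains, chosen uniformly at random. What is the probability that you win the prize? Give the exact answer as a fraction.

5/24

Your original curtain holds the prize with probability 1/6, so the other 5 collectively hold it with probability 5/6.
The host can always find an empty curtain to open, so this doesn't change that 5/6; it is now spread over the 4 remaining unopened curtains.
P(win by switching) = (5/6) · (1/4) = 5/24.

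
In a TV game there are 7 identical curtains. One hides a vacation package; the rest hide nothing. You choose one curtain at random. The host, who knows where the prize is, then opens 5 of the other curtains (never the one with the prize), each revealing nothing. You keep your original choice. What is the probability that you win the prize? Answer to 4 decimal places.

The host can always open 5 empty curtains regardless of your choice, so the reveals give no information about your original curtain.
P(win by staying) = 1/7 ≈ 0.1429.

0.1429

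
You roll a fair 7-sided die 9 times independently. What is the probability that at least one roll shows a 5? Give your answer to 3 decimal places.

0.750

P(no roll shows a 5) = (6/7)^9 ≈ 0.250.
P(at least one) = 1 − 0.250 = 0.750.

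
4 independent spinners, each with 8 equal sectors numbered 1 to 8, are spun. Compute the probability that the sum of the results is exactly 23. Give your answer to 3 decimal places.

There are 8^4 = 4096 equally likely outcomes.
The number of ordered 4-tuples from {1,…,8} summing to 23 is 204.
P(sum = 23) = 204/4096 = 51/1024 ≈ 0.050.

0.050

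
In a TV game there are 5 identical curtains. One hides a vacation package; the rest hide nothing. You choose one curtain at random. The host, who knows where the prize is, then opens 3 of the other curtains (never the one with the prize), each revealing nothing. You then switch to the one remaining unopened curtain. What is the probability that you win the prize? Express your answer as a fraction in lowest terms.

Your original curtain holds the prize with probability 1/5, so the other 4 collectively hold it with probability 4/5.
The host can always find 3 empty curtains to open, so the reveals don't change that 4/5; it is now spread over the 1 remaining unopened curtain.
P(win by switching) = (4/5) · (1/1) = 4/5.

4/5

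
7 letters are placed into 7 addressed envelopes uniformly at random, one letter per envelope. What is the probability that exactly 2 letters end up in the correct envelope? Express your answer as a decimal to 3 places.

Choose which 2 of the 7 are fixed: C(7,2) = 21 ways.
The remaining 5 must have no fixed point: D(5) = 44.
P = 21·44/5040 = 11/60 ≈ 0.183.

0.183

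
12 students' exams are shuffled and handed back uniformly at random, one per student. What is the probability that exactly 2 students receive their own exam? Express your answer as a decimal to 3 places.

Choose which 2 of the 12 are fixed: C(12,2) = 66 ways.
The remaining 10 must have no fixed point: D(10) = 1334961.
P = 66·1334961/479001600 = 16481/89600 ≈ 0.184.

0.184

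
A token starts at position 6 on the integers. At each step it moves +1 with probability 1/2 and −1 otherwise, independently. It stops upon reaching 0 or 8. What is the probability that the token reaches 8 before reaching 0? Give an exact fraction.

With a fair step, P(i) = ½P(i−1) + ½P(i+1) with P(0)=0, P(8)=1 has the linear solution P(i) = i/8.
P(6) = 6/8 = 3/4.

3/4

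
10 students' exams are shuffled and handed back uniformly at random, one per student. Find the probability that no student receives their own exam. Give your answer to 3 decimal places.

0.368

This is the derangement probability: permutations of 10 with no fixed point.
D(10) = 10! · (1 − 1/1! + 1/2! − ··· + (−1)^10/10!) = 1334961.
P = 1334961/3628800 = 16481/44800 ≈ 0.368.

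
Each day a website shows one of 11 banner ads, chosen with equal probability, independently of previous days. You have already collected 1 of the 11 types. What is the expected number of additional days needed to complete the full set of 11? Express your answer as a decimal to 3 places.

32.219

Starting from 1 distinct type, each trial gives a new one with probability (11−i)/11 when i types are held, so the wait for the next new type is 11/(11−i).
E = 11/10 + 11/9 + 11/8 + 11/7 + 11/6 + 11/5 + 11/4 + 11/3 + 11/2 + 11/1 = 81191/2520 ≈ 32.219.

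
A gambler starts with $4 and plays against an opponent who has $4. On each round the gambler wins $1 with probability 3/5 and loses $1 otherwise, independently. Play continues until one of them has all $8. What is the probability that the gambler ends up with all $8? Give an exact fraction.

81/97

Let r = q/p = (2/5)/(3/5) = 2/3. The recurrence P(i) = p·P(i+1) + q·P(i−1) with P(0)=0, P(8)=1 gives P(i) = (1 − r^i)/(1 − r^8).
P(4) = (1 − (2/3)^4) / (1 − (2/3)^8) = 81/97.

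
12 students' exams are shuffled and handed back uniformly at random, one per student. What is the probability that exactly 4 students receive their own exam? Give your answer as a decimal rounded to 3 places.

Choose which 4 of the 12 are fixed: C(12,4) = 495 ways.
The remaining 8 must have no fixed point: D(8) = 14833.
P = 495·14833/479001600 = 2119/138240 ≈ 0.015.

0.015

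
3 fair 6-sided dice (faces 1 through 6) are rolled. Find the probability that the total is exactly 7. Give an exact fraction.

5/72

There are 6^3 = 216 equally likely outcomes.
The number of ordered 3-tuples from {1,…,6} summing to 7 is 15.
P(sum = 7) = 15/216 = 5/72.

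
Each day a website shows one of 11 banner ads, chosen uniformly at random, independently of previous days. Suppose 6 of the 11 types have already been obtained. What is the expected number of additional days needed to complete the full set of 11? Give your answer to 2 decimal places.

Starting from 6 distinct types, each trial gives a new one with probability (11−i)/11 when i types are held, so the wait for the next new type is 11/(11−i).
E = 11/5 + 11/4 + 11/3 + 11/2 + 11/1 = 1507/60 ≈ 25.12.

25.12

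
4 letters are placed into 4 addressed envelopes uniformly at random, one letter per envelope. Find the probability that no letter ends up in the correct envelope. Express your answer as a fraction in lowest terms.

This is the derangement probability: permutations of 4 with no fixed point.
D(4) = 4! · (1 − 1/1! + 1/2! − ··· + (−1)^4/4!) = 9.
P = 9/24 = 3/8.

3/8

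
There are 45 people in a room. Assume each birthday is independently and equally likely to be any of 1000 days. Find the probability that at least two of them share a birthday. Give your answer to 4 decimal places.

It's easier to compute the probability that all 45 are distinct.
P(all distinct) = 1000/1000 · 999/1000 · ··· · 956/1000 ≈ 0.3660.
So the probability of at least one match is 1 − 0.3660 = 0.6340.

0.6340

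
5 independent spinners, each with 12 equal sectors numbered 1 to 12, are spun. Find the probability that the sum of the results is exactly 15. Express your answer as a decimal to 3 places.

0.004

There are 12^5 = 248832 equally likely outcomes.
The number of ordered 5-tuples from {1,…,12} summing to 15 is 1001.
P(sum = 15) = 1001/248832 ≈ 0.004.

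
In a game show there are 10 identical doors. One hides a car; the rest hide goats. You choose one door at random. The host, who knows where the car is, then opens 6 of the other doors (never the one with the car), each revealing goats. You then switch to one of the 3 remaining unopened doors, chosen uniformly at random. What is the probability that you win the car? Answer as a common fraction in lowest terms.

3/10

Your original door holds the car with probability 1/10, so the other 9 collectively hold it with probability 9/10.
The host can always find 6 empty doors to open, so the reveals don't change that 9/10; it is now spread over the 3 remaining unopened doors.
P(win by switching) = (9/10) · (1/3) = 3/10.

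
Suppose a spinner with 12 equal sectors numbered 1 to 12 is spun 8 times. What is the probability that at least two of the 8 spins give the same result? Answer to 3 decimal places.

P(all 8 different) = 12/12 · 11/12 · ··· · 5/12 ≈ 0.046.
P(at least two equal) = 1 − 0.046 = 0.954.

0.954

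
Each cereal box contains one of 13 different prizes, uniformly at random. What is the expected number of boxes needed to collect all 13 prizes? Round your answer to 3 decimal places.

After i distinct types are collected, each trial gives a new one with probability (13−i)/13, so the expected wait for the next new type is 13/(13−i).
E = 13/13 + 13/12 + 13/11 + 13/10 + 13/9 + 13/8 + 13/7 + 13/6 + 13/5 + 13/4 + 13/3 + 13/2 + 13/1 = 1145993/27720 ≈ 41.342.

41.342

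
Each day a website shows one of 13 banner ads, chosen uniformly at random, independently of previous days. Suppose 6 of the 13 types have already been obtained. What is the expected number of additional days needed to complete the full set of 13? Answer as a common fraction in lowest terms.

Starting from 6 distinct types, each trial gives a new one with probability (13−i)/13 when i types are held, so the wait for the next new type is 13/(13−i).
E = 13/7 + 13/6 + 13/5 + 13/4 + 13/3 + 13/2 + 13/1 = 4719/140.

4719/140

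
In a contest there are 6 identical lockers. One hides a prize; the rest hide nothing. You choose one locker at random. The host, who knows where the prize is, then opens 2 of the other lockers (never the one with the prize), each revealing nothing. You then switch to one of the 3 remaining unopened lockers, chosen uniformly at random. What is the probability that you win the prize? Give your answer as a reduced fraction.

5/18

Your original locker holds the prize with probability 1/6, so the other 5 collectively hold it with probability 5/6.
The host can always find 2 empty lockers to open, so the reveals don't change that 5/6; it is now spread over the 3 remaining unopened lockers.
P(win by switching) = (5/6) · (1/3) = 5/18.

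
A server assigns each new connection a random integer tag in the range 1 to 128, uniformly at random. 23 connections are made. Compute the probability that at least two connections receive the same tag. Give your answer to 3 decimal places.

0.878

It's easier to compute the probability that all 23 are distinct.
P(all distinct) = 128/128 · 127/128 · ··· · 106/128 ≈ 0.122.
So the probability of at least one match is 1 − 0.122 = 0.878.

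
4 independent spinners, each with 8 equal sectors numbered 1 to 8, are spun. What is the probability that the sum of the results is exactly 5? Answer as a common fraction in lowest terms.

1/1024

There are 8^4 = 4096 equally likely outcomes.
The number of ordered 4-tuples from {1,…,8} summing to 5 is 4.
P(sum = 5) = 4/4096 = 1/1024.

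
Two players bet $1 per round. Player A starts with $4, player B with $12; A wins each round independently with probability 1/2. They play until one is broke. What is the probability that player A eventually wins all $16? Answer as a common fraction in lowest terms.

With a fair step, P(i) = ½P(i−1) + ½P(i+1) with P(0)=0, P(16)=1 has the linear solution P(i) = i/16.
P(4) = 4/16 = 1/4.

1/4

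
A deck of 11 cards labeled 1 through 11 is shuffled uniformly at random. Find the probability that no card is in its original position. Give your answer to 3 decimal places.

This is the derangement probability: permutations of 11 with no fixed point.
D(11) = 11! · (1 − 1/1! + 1/2! − ··· + (−1)^11/11!) = 14684570.
P = 14684570/39916800 = 1468457/3991680 ≈ 0.368.

0.368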